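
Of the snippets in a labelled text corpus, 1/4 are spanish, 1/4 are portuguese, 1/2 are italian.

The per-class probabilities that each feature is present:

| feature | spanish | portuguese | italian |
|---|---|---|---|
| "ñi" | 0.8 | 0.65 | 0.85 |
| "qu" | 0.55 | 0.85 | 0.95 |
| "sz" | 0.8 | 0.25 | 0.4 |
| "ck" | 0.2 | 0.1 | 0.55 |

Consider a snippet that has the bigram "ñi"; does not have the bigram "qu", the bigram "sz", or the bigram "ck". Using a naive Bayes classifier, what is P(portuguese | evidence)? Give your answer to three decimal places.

spanish: 0.25 × 0.8 × (1−0.55) × (1−0.8) × (1−0.2) = 0.0144
portuguese: 0.25 × 0.65 × (1−0.85) × (1−0.25) × (1−0.1) = 0.016453125
italian: 0.5 × 0.85 × (1−0.95) × (1−0.4) × (1−0.55) = 0.0057375
P(portuguese | x) = 0.016453125 / 0.036590625 ≈ 0.450

0.450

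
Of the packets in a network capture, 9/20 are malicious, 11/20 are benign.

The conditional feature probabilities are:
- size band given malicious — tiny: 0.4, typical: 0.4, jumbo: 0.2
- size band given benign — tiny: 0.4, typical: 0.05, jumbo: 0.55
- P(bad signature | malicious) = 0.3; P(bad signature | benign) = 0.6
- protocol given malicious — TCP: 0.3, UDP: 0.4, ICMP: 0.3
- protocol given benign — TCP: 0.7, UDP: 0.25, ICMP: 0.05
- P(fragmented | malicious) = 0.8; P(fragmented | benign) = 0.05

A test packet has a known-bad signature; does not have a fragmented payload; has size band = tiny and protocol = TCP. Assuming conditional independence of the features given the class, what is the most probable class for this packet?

malicious: 0.45 × 0.4 × 0.3 × 0.3 × (1−0.8) = 0.00324
benign: 0.55 × 0.4 × 0.6 × 0.7 × (1−0.05) = 0.08778
Highest score → benign.

benign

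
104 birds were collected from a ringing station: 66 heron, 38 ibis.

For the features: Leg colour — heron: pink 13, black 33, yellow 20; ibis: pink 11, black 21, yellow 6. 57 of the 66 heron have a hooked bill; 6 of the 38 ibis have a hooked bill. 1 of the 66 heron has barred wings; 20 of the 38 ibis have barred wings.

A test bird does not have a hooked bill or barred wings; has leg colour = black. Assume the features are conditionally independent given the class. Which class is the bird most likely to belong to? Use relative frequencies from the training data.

heron: (66/104) × (33/66) × (9/66) × (65/66) ≈ 0.0426136
ibis: (38/104) × (21/38) × (32/38) × (18/38) ≈ 0.0805455
Highest score → ibis.

ibis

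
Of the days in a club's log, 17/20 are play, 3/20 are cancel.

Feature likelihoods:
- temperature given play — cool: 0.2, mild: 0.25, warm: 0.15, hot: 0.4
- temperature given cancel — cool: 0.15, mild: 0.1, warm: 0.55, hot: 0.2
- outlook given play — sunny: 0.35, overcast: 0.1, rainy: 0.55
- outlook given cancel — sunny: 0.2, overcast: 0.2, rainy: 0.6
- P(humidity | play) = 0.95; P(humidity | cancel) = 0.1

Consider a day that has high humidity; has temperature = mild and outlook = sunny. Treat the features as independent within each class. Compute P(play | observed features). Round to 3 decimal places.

play: 0.85 × 0.25 × 0.35 × 0.95 = 0.07065625
cancel: 0.15 × 0.1 × 0.2 × 0.1 = 0.0003
P(play | x) = 0.07065625 / 0.07095625 ≈ 0.996

0.996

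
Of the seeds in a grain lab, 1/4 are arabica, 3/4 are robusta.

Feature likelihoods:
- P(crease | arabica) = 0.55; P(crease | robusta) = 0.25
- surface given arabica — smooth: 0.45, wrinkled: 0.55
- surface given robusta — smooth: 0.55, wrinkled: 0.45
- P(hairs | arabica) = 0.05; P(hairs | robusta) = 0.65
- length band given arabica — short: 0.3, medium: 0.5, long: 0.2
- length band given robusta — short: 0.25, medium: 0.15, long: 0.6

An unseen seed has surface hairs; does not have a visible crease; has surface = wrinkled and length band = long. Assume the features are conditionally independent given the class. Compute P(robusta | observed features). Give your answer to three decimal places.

0.994

arabica: 0.25 × (1−0.55) × 0.55 × 0.05 × 0.2 = 0.00061875
robusta: 0.75 × (1−0.25) × 0.45 × 0.65 × 0.6 = 0.09871875
P(robusta | x) = 0.09871875 / 0.0993375 ≈ 0.994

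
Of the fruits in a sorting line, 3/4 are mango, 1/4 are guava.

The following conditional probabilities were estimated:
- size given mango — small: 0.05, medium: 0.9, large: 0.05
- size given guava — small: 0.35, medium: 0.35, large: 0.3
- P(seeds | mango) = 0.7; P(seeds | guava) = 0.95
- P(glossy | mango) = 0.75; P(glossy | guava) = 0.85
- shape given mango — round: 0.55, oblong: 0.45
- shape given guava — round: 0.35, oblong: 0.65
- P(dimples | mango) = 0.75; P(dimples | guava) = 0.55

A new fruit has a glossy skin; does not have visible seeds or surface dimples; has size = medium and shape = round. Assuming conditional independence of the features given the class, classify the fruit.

mango

mango: 0.75 × 0.9 × (1−0.7) × 0.75 × 0.55 × (1−0.75) = 0.0208828125
guava: 0.25 × 0.35 × (1−0.95) × 0.85 × 0.35 × (1−0.55) = 0.000585703125
Highest score → mango.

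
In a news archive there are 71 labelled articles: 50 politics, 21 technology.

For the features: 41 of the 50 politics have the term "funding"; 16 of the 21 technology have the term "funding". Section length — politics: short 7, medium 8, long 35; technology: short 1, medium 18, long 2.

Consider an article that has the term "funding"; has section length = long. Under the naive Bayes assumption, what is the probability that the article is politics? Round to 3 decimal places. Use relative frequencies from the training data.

0.950

politics: (50/71) × (41/50) × (35/50) ≈ 0.404225
technology: (21/71) × (16/21) × (2/21) ≈ 0.0214621
P(politics | x) = 0.404225 / 0.4256871 ≈ 0.950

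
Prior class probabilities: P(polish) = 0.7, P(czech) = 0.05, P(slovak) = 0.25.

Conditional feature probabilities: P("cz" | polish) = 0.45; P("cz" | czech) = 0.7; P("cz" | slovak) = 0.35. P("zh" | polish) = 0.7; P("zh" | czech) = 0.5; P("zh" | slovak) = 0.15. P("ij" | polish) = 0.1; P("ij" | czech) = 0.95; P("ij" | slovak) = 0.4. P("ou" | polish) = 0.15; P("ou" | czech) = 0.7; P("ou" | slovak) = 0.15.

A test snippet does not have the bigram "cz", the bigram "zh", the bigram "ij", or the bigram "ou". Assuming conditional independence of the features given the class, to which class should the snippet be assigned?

polish: 0.7 × (1−0.45) × (1−0.7) × (1−0.1) × (1−0.15) = 0.0883575
czech: 0.05 × (1−0.7) × (1−0.5) × (1−0.95) × (1−0.7) = 0.0001125
slovak: 0.25 × (1−0.35) × (1−0.15) × (1−0.4) × (1−0.15) = 0.07044375
Highest score → polish.

polish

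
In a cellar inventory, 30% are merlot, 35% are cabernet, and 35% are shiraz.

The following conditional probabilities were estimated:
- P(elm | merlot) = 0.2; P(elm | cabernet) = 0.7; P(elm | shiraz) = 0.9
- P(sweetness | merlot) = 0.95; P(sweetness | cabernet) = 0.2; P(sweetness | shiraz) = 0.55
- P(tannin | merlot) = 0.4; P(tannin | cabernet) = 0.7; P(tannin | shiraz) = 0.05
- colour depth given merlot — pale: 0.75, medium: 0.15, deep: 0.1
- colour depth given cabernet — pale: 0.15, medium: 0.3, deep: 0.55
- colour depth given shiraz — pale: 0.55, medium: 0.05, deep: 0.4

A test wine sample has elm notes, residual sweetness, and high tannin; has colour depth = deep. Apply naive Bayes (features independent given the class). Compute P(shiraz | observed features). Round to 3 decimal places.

0.141

merlot: 0.3 × 0.2 × 0.95 × 0.4 × 0.1 = 0.00228
cabernet: 0.35 × 0.7 × 0.2 × 0.7 × 0.55 = 0.018865
shiraz: 0.35 × 0.9 × 0.55 × 0.05 × 0.4 = 0.003465
P(shiraz | x) = 0.003465 / 0.02461 ≈ 0.141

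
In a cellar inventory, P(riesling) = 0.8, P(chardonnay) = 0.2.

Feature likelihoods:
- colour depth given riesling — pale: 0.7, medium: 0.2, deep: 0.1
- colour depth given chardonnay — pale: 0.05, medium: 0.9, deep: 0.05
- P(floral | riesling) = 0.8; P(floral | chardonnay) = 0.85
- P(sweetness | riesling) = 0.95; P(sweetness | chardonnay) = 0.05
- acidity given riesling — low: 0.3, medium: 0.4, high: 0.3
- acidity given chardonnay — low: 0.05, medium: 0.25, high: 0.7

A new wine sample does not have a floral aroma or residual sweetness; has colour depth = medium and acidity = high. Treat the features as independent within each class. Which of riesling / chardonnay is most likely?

chardonnay

riesling: 0.8 × 0.2 × (1−0.8) × (1−0.95) × 0.3 = 0.00048
chardonnay: 0.2 × 0.9 × (1−0.85) × (1−0.05) × 0.7 = 0.017955
Highest score → chardonnay.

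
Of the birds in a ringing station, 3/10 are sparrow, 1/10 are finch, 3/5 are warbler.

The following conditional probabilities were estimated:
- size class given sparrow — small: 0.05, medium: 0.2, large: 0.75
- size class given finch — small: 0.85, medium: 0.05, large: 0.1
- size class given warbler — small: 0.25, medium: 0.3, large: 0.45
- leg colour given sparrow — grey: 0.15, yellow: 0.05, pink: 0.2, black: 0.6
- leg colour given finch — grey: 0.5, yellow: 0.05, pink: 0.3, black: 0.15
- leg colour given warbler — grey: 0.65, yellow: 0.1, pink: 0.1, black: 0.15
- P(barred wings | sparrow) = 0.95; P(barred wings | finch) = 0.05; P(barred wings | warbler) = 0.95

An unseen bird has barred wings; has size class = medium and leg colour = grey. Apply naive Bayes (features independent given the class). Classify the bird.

sparrow: 0.3 × 0.2 × 0.15 × 0.95 = 0.00855
finch: 0.1 × 0.05 × 0.5 × 0.05 = 0.000125
warbler: 0.6 × 0.3 × 0.65 × 0.95 = 0.11115
Highest score → warbler.

warbler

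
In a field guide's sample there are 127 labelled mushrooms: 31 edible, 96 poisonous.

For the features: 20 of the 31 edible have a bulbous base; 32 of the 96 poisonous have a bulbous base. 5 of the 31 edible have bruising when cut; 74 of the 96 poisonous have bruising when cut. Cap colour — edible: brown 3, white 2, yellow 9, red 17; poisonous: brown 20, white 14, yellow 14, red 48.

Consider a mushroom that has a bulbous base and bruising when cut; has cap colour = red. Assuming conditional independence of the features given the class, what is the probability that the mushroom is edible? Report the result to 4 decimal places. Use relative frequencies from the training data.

0.1254

edible: (31/127) × (20/31) × (5/31) × (17/31) ≈ 0.0139291
poisonous: (96/127) × (32/96) × (74/96) × (48/96) ≈ 0.0971129
P(edible | x) = 0.0139291 / 0.111042 ≈ 0.1254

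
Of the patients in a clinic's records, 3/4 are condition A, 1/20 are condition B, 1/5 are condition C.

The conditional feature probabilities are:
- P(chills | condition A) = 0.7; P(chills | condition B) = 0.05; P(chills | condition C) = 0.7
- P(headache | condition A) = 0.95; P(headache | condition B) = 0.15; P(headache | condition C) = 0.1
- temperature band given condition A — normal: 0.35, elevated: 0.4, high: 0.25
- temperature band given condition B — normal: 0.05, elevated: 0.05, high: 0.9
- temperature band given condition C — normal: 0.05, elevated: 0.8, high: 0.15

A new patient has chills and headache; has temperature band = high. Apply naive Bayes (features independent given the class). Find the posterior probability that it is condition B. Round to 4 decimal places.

condition A: 0.75 × 0.7 × 0.95 × 0.25 = 0.1246875
condition B: 0.05 × 0.05 × 0.15 × 0.9 = 0.0003375
condition C: 0.2 × 0.7 × 0.1 × 0.15 = 0.0021
P(condition B | x) = 0.0003375 / 0.127125 ≈ 0.0027

0.0027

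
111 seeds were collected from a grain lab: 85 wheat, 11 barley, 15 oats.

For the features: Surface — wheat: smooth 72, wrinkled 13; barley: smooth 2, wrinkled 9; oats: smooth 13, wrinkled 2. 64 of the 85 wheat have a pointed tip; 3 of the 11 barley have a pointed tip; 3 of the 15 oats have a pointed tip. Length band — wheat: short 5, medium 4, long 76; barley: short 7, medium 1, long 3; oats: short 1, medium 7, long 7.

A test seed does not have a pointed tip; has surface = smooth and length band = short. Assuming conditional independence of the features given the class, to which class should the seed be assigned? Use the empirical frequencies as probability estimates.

wheat: (85/111) × (72/85) × (21/85) × (5/85) ≈ 0.00942673
barley: (11/111) × (2/11) × (8/11) × (7/11) ≈ 0.00833892
oats: (15/111) × (13/15) × (12/15) × (1/15) ≈ 0.00624625
Highest score → wheat.

wheat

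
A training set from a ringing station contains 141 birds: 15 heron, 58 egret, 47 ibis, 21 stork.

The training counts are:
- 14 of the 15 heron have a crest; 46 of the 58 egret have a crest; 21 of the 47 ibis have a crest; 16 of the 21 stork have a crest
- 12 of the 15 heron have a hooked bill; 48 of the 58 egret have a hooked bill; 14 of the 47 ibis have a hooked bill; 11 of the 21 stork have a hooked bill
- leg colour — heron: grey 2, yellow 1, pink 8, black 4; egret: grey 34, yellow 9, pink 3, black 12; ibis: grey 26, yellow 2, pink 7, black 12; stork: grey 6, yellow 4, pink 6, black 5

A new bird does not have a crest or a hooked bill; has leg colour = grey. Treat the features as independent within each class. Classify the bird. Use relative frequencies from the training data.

ibis

heron: (15/141) × (1/15) × (3/15) × (2/15) ≈ 0.000189125
egret: (58/141) × (12/58) × (10/58) × (34/58) ≈ 0.00860172
ibis: (47/141) × (26/47) × (33/47) × (26/47) ≈ 0.0716219
stork: (21/141) × (5/21) × (10/21) × (6/21) ≈ 0.00482462
Highest score → ibis.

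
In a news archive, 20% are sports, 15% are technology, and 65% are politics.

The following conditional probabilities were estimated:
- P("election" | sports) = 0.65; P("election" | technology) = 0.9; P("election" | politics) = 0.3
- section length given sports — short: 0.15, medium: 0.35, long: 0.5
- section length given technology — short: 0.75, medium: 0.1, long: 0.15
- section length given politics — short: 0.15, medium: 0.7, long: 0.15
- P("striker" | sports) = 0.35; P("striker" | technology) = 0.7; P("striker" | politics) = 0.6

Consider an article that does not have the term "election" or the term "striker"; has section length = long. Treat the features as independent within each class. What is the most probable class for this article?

sports: 0.2 × (1−0.65) × 0.5 × (1−0.35) = 0.02275
technology: 0.15 × (1−0.9) × 0.15 × (1−0.7) = 0.000675
politics: 0.65 × (1−0.3) × 0.15 × (1−0.6) = 0.0273
Highest score → politics.

politics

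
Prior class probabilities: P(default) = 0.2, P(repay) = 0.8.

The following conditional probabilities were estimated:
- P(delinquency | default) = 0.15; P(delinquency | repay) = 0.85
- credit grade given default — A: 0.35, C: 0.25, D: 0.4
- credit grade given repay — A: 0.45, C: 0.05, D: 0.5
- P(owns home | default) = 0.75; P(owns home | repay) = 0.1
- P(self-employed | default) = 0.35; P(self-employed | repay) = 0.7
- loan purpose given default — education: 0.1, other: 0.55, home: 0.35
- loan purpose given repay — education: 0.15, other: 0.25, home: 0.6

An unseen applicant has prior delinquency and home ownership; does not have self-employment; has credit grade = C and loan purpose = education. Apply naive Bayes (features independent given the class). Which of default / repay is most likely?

default

default: 0.2 × 0.15 × 0.25 × 0.75 × (1−0.35) × 0.1 = 0.000365625
repay: 0.8 × 0.85 × 0.05 × 0.1 × (1−0.7) × 0.15 = 0.000153
Highest score → default.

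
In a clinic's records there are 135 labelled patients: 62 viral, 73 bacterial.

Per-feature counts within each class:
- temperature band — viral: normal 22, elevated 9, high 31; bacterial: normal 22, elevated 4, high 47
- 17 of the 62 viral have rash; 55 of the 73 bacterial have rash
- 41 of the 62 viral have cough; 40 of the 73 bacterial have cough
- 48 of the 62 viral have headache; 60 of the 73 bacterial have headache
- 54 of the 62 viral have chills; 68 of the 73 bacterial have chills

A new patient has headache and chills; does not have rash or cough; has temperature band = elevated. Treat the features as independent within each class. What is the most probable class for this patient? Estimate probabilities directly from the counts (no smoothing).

viral: (62/135) × (9/62) × (45/62) × (21/62) × (48/62) × (54/62) ≈ 0.0110512
bacterial: (73/135) × (4/73) × (18/73) × (33/73) × (60/73) × (68/73) ≈ 0.00252861
Highest score → viral.

viral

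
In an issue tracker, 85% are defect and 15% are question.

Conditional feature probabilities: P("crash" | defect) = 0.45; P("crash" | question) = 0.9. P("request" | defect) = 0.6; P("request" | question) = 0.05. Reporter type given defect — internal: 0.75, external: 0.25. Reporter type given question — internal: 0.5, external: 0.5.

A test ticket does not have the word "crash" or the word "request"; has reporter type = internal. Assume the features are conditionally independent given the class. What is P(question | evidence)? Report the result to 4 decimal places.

defect: 0.85 × (1−0.45) × (1−0.6) × 0.75 = 0.14025
question: 0.15 × (1−0.9) × (1−0.05) × 0.5 = 0.007125
P(question | x) = 0.007125 / 0.147375 ≈ 0.0483

0.0483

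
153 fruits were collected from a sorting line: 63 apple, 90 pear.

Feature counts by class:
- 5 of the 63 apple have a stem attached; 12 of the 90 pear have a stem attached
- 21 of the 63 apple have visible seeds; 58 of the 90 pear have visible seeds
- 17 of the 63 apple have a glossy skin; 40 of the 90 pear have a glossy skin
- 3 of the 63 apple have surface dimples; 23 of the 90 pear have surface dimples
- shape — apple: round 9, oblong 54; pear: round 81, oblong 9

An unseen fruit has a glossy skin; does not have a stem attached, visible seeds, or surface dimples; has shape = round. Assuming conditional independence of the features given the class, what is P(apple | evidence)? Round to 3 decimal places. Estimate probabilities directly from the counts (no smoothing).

0.147

apple: (63/153) × (58/63) × (42/63) × (17/63) × (60/63) × (9/63) ≈ 0.00927826
pear: (90/153) × (78/90) × (32/90) × (40/90) × (67/90) × (81/90) ≈ 0.0539763
P(apple | x) = 0.00927826 / 0.06325456 ≈ 0.147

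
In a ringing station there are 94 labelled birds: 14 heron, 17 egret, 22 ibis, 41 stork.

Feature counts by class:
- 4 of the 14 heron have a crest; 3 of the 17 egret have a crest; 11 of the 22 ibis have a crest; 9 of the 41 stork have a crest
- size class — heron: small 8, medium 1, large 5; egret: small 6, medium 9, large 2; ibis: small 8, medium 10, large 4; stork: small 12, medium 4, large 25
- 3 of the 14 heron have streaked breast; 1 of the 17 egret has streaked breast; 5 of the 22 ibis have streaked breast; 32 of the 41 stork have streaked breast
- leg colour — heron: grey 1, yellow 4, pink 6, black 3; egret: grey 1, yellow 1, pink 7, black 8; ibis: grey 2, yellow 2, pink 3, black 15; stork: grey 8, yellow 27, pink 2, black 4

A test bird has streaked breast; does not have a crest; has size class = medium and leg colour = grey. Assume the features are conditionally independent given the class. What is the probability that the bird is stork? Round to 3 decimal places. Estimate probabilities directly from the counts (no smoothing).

0.773

heron: (14/94) × (10/14) × (1/14) × (3/14) × (1/14) ≈ 0.000116308
egret: (17/94) × (14/17) × (9/17) × (1/17) × (1/17) ≈ 0.000272832
ibis: (22/94) × (11/22) × (10/22) × (5/22) × (2/22) ≈ 0.001099
stork: (41/94) × (32/41) × (4/41) × (32/41) × (8/41) ≈ 0.0050579
P(stork | x) = 0.0050579 / 0.00654604 ≈ 0.773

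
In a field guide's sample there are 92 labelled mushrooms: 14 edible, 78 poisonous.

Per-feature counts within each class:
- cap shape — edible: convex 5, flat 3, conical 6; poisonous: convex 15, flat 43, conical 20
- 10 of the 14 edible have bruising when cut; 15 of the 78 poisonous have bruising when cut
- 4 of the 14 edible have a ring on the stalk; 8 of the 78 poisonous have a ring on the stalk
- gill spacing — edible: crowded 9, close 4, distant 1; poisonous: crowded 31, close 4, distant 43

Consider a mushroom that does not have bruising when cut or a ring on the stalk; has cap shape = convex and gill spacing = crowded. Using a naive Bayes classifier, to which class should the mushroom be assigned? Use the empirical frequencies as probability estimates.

edible: (14/92) × (5/14) × (4/14) × (10/14) × (9/14) ≈ 0.00713018
poisonous: (78/92) × (15/78) × (63/78) × (70/78) × (31/78) ≈ 0.0469699
Highest score → poisonous.

poisonous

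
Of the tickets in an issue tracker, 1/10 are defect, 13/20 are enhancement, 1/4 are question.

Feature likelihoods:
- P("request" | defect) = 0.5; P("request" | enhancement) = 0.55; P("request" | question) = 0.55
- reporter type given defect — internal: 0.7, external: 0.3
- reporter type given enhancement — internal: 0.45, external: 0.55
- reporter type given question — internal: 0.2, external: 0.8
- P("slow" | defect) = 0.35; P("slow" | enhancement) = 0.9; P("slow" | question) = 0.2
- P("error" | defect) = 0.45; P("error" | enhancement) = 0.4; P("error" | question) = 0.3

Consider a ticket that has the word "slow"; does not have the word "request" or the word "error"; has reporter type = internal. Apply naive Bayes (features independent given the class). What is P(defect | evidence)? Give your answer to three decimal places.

0.083

defect: 0.1 × (1−0.5) × 0.7 × 0.35 × (1−0.45) = 0.0067375
enhancement: 0.65 × (1−0.55) × 0.45 × 0.9 × (1−0.4) = 0.0710775
question: 0.25 × (1−0.55) × 0.2 × 0.2 × (1−0.3) = 0.00315
P(defect | x) = 0.0067375 / 0.080965 ≈ 0.083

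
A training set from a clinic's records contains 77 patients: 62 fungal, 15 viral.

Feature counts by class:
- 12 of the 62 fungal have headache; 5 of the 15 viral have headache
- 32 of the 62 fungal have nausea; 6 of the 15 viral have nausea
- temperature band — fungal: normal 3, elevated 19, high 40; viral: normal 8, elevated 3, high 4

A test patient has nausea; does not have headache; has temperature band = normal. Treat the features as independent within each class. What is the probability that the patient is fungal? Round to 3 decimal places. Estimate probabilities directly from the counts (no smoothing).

fungal: (62/77) × (50/62) × (32/62) × (3/62) ≈ 0.0162169
viral: (15/77) × (10/15) × (6/15) × (8/15) ≈ 0.0277056
P(fungal | x) = 0.0162169 / 0.0439225 ≈ 0.369

0.369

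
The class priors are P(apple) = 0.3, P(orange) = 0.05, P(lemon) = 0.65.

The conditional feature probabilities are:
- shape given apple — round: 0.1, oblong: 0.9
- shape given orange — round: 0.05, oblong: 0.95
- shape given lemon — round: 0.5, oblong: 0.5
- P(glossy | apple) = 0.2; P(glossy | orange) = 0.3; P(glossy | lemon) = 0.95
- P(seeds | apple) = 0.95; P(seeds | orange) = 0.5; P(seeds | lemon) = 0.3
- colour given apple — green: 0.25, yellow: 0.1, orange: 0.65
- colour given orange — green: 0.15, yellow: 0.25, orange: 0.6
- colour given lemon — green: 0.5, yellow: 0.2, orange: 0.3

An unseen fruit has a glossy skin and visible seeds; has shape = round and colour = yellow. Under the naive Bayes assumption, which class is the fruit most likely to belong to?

apple: 0.3 × 0.1 × 0.2 × 0.95 × 0.1 = 0.00057
orange: 0.05 × 0.05 × 0.3 × 0.5 × 0.25 = 0.00009375
lemon: 0.65 × 0.5 × 0.95 × 0.3 × 0.2 = 0.018525
Highest score → lemon.

lemon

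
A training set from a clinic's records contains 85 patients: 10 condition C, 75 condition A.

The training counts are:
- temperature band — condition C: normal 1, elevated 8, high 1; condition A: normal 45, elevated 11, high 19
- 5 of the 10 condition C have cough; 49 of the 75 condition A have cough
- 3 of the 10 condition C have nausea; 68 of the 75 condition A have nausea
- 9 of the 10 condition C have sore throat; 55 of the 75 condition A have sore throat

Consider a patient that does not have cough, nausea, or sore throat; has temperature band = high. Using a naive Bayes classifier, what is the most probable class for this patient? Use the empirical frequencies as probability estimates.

condition C: (10/85) × (1/10) × (5/10) × (7/10) × (1/10) ≈ 0.000411765
condition A: (75/85) × (19/75) × (26/75) × (7/75) × (20/75) ≈ 0.00192864
Highest score → condition A.

condition A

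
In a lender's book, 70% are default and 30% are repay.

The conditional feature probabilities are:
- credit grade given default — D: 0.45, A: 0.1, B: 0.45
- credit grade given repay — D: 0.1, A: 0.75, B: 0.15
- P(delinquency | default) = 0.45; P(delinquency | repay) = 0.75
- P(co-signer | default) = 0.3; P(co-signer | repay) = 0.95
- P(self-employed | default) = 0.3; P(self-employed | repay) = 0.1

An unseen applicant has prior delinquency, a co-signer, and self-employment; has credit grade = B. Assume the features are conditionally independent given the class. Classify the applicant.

default: 0.7 × 0.45 × 0.45 × 0.3 × 0.3 = 0.0127575
repay: 0.3 × 0.15 × 0.75 × 0.95 × 0.1 = 0.00320625
Highest score → default.

default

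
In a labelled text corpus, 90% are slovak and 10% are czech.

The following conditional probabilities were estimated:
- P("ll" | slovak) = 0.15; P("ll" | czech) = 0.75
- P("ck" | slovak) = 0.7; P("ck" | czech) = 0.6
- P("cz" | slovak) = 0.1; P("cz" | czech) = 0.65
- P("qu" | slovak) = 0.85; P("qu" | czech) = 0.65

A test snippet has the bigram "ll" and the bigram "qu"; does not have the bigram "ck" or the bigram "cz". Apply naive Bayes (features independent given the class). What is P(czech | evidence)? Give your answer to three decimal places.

0.181

slovak: 0.9 × 0.15 × (1−0.7) × (1−0.1) × 0.85 = 0.0309825
czech: 0.1 × 0.75 × (1−0.6) × (1−0.65) × 0.65 = 0.006825
P(czech | x) = 0.006825 / 0.0378075 ≈ 0.181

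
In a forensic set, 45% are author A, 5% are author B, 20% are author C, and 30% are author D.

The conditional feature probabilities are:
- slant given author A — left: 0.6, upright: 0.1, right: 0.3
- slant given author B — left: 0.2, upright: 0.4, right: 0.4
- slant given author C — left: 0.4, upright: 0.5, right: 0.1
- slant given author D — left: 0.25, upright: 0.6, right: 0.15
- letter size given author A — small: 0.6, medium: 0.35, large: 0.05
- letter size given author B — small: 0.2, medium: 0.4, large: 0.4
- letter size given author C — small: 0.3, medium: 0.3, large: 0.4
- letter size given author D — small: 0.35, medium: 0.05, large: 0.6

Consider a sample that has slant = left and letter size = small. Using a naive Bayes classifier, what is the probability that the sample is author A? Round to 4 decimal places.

author A: 0.45 × 0.6 × 0.6 = 0.162
author B: 0.05 × 0.2 × 0.2 = 0.002
author C: 0.2 × 0.4 × 0.3 = 0.024
author D: 0.3 × 0.25 × 0.35 = 0.02625
P(author A | x) = 0.162 / 0.21425 ≈ 0.7561

0.7561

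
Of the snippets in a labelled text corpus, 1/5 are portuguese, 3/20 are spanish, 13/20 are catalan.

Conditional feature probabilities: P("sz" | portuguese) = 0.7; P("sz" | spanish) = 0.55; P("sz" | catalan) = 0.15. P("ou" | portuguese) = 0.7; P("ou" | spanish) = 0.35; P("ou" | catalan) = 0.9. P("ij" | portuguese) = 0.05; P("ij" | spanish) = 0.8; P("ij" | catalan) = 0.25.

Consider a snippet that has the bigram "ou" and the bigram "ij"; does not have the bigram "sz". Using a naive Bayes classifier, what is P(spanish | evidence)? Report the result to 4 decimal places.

portuguese: 0.2 × (1−0.7) × 0.7 × 0.05 = 0.0021
spanish: 0.15 × (1−0.55) × 0.35 × 0.8 = 0.0189
catalan: 0.65 × (1−0.15) × 0.9 × 0.25 = 0.1243125
P(spanish | x) = 0.0189 / 0.1453125 ≈ 0.1301

0.1301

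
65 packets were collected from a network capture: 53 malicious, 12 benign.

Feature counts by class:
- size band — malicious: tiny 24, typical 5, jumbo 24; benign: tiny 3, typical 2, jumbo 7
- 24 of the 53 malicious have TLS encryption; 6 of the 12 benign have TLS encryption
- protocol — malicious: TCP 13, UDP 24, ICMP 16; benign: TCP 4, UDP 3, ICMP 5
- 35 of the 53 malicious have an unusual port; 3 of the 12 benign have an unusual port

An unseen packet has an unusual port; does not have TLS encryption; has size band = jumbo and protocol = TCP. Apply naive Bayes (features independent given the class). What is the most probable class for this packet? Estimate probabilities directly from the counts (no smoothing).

malicious

malicious: (53/65) × (24/53) × (29/53) × (13/53) × (35/53) ≈ 0.032725
benign: (12/65) × (7/12) × (6/12) × (4/12) × (3/12) ≈ 0.00448718
Highest score → malicious.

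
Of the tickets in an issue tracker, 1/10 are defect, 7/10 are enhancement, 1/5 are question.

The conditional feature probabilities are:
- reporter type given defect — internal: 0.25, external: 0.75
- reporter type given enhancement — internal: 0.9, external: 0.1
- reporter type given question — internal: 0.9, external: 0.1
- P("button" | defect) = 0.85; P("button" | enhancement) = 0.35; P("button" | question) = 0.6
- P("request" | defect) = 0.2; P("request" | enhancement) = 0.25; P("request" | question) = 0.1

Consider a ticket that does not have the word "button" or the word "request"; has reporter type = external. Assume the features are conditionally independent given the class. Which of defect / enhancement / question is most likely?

enhancement

defect: 0.1 × 0.75 × (1−0.85) × (1−0.2) = 0.009
enhancement: 0.7 × 0.1 × (1−0.35) × (1−0.25) = 0.034125
question: 0.2 × 0.1 × (1−0.6) × (1−0.1) = 0.0072
Highest score → enhancement.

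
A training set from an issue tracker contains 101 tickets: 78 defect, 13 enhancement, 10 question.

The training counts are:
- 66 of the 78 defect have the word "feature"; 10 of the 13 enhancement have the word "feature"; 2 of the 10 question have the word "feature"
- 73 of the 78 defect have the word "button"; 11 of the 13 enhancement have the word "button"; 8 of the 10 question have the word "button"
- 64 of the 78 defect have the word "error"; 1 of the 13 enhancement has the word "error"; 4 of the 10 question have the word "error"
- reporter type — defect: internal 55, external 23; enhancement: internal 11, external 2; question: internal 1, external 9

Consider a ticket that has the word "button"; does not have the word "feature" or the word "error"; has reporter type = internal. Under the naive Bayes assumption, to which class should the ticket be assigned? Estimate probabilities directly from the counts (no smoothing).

defect: (78/101) × (12/78) × (73/78) × (14/78) × (55/78) ≈ 0.0140731
enhancement: (13/101) × (3/13) × (11/13) × (12/13) × (11/13) ≈ 0.0196307
question: (10/101) × (8/10) × (8/10) × (6/10) × (1/10) ≈ 0.00380198
Highest score → enhancement.

enhancement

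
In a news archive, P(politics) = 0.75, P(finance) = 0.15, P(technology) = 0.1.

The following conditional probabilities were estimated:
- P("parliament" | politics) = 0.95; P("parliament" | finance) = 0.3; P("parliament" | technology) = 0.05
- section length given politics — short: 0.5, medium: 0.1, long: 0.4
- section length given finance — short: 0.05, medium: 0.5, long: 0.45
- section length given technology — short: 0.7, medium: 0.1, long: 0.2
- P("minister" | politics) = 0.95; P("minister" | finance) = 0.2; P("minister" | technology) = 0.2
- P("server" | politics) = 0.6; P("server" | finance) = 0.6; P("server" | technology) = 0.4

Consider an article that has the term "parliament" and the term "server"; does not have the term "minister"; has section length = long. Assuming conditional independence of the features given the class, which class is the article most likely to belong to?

politics: 0.75 × 0.95 × 0.4 × (1−0.95) × 0.6 = 0.00855
finance: 0.15 × 0.3 × 0.45 × (1−0.2) × 0.6 = 0.00972
technology: 0.1 × 0.05 × 0.2 × (1−0.2) × 0.4 = 0.00032
Highest score → finance.

finance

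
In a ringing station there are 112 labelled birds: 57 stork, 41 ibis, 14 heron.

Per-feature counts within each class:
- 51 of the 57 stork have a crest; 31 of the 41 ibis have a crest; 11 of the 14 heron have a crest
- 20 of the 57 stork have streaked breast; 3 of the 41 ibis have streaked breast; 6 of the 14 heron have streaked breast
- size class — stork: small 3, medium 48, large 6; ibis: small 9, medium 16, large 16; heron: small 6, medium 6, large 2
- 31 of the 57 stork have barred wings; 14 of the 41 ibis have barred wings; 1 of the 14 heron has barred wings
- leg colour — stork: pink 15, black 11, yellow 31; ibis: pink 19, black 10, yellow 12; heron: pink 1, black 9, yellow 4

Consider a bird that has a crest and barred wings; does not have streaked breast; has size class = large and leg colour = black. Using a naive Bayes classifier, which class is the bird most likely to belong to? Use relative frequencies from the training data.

ibis

stork: (57/112) × (51/57) × (37/57) × (6/57) × (31/57) × (11/57) ≈ 0.00326558
ibis: (41/112) × (31/41) × (38/41) × (16/41) × (14/41) × (10/41) ≈ 0.00833758
heron: (14/112) × (11/14) × (8/14) × (2/14) × (1/14) × (9/14) ≈ 0.00036815
Highest score → ibis.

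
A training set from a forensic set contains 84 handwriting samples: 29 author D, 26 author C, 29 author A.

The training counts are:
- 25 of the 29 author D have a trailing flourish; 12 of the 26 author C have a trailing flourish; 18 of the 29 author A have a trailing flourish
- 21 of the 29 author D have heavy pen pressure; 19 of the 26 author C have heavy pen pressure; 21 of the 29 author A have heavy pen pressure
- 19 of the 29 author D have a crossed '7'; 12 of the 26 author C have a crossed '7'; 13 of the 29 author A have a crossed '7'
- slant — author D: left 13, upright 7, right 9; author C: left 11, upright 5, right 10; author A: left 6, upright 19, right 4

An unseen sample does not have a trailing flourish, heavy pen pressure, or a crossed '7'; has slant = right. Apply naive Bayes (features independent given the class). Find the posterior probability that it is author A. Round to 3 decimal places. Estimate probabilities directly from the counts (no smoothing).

author D: (29/84) × (4/29) × (8/29) × (10/29) × (9/29) ≈ 0.00140579
author C: (26/84) × (14/26) × (7/26) × (14/26) × (10/26) ≈ 0.00929298
author A: (29/84) × (11/29) × (8/29) × (16/29) × (4/29) ≈ 0.00274909
P(author A | x) = 0.00274909 / 0.01344786 ≈ 0.204

0.204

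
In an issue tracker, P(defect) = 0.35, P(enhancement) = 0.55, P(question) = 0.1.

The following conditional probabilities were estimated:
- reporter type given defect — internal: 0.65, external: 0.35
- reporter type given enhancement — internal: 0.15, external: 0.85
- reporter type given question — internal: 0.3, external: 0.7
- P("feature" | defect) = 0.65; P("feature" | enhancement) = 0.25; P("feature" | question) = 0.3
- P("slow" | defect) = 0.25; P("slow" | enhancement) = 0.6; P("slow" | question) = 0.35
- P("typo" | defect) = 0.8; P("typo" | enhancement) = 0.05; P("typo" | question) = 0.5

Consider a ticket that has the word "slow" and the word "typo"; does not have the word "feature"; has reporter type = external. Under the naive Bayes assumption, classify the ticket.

enhancement

defect: 0.35 × 0.35 × (1−0.65) × 0.25 × 0.8 = 0.008575
enhancement: 0.55 × 0.85 × (1−0.25) × 0.6 × 0.05 = 0.01051875
question: 0.1 × 0.7 × (1−0.3) × 0.35 × 0.5 = 0.008575
Highest score → enhancement.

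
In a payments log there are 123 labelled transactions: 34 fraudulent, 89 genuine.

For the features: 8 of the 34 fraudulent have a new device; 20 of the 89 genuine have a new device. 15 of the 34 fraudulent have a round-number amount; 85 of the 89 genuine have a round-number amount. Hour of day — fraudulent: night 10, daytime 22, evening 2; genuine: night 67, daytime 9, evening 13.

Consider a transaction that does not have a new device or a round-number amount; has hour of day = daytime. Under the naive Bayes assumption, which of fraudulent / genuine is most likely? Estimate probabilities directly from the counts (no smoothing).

fraudulent

fraudulent: (34/123) × (26/34) × (19/34) × (22/34) ≈ 0.076434
genuine: (89/123) × (69/89) × (4/89) × (9/89) ≈ 0.00254957
Highest score → fraudulent.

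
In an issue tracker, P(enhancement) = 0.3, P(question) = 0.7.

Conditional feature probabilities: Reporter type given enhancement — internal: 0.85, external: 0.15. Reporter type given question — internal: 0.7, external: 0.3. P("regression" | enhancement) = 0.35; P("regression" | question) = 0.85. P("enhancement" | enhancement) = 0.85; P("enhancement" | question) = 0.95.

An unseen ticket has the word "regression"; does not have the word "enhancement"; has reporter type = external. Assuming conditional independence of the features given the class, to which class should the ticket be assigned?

enhancement: 0.3 × 0.15 × 0.35 × (1−0.85) = 0.0023625
question: 0.7 × 0.3 × 0.85 × (1−0.95) = 0.008925
Highest score → question.

question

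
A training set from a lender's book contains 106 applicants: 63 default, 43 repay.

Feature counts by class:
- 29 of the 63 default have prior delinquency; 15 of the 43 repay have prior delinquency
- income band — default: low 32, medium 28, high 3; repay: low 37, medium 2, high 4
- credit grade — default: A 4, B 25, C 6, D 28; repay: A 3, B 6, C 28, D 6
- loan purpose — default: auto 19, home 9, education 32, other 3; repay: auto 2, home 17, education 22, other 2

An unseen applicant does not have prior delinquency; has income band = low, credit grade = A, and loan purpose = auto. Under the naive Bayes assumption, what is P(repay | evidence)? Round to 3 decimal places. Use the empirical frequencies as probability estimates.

default: (63/106) × (34/63) × (32/63) × (4/63) × (19/63) ≈ 0.00311972
repay: (43/106) × (28/43) × (37/43) × (3/43) × (2/43) ≈ 0.000737564
P(repay | x) = 0.000737564 / 0.003857284 ≈ 0.191

0.191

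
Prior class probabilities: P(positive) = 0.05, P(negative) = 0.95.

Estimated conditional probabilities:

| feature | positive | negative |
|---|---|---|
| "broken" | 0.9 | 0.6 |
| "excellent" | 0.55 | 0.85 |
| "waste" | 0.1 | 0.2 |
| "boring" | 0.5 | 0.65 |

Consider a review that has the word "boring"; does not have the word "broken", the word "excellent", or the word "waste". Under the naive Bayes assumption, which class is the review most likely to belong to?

negative

positive: 0.05 × (1−0.9) × (1−0.55) × (1−0.1) × 0.5 = 0.0010125
negative: 0.95 × (1−0.6) × (1−0.85) × (1−0.2) × 0.65 = 0.02964
Highest score → negative.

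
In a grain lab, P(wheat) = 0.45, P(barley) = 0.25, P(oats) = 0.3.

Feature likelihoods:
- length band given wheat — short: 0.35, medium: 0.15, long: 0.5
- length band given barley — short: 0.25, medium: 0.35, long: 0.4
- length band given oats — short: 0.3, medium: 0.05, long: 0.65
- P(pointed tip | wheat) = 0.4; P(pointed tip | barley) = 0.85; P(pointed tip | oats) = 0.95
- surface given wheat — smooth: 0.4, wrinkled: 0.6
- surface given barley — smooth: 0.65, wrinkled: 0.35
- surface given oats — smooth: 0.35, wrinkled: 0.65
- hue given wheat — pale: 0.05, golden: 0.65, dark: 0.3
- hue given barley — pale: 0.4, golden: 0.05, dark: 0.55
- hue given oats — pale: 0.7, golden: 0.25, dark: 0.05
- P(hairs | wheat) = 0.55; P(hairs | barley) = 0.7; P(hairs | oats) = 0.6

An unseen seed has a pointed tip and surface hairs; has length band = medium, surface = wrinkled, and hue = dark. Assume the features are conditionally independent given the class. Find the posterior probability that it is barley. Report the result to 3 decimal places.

0.773

wheat: 0.45 × 0.15 × 0.4 × 0.6 × 0.3 × 0.55 = 0.002673
barley: 0.25 × 0.35 × 0.85 × 0.35 × 0.55 × 0.7 = 0.01002203125
oats: 0.3 × 0.05 × 0.95 × 0.65 × 0.05 × 0.6 = 0.000277875
P(barley | x) = 0.01002203125 / 0.01297290625 ≈ 0.773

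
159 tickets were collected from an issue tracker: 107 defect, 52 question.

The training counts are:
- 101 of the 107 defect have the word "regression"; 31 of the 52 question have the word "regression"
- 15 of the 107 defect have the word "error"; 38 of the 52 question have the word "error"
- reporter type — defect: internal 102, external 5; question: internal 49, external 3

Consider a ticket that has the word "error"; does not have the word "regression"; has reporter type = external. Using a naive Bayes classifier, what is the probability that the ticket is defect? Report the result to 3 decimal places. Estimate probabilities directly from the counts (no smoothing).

0.043

defect: (107/159) × (6/107) × (15/107) × (5/107) ≈ 0.0002472
question: (52/159) × (21/52) × (38/52) × (3/52) ≈ 0.00556827
P(defect | x) = 0.0002472 / 0.00581547 ≈ 0.043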